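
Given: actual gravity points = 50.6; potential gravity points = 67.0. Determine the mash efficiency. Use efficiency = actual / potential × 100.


efficiency = 50.6 / 67.0 × 100

75.5224 %


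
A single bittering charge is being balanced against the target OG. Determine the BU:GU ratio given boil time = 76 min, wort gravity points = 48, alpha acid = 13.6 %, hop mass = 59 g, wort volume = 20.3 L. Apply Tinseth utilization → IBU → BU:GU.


U = 1.65·0.000125^(GP/1000)·(1−e^(−0.04t))/4.15;  IBU = (α/100)·m·U·1000/V;  BU:GU = IBU/GP
U = 1.65·0.000125^(48/1000)·(1−e^(−0.04·76))/4.15 = 0.2459
IBU = (13.6/100)·59·0.2459·1000/20.3 = 97.2064
BU:GU = 97.2064/48

2.0251


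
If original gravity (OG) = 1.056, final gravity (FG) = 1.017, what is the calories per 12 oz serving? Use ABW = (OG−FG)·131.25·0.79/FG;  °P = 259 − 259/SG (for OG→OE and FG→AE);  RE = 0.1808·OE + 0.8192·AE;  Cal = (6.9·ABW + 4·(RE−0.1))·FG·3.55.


ABW = (1.056 − 1.017)·131.25·0.79/1.017 = 3.9762
OE = 259 − 259/1.056 = 13.7348 °P
AE = 259 − 259/1.017 = 4.3294 °P
RE = 0.1808·13.7348 + 0.8192·4.3294 = 6.0299 °P
Cal = (6.9·3.9762 + 4·(6.0299−0.1))·1.017·3.55

184.6893 kcal


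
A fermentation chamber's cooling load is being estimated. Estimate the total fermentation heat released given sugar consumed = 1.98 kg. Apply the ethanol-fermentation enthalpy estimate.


Q = m_sugar · 590 kJ/kg
Q = 1.98 · 590

1168.2000 kJ


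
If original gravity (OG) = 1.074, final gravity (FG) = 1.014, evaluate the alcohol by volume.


ABV = (OG − FG) · 131.25
ABV = (1.074 − 1.014) · 131.25

7.8750 % ABV


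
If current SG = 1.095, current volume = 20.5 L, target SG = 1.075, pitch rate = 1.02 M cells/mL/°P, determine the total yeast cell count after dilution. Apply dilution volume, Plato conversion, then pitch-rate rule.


V_w = V·((SG_c−1)/(SG_t−1)−1);  °P = 259 − 259/SG_t;  cells = rate·(V+V_w)·°P
V_w = 20.5·((1.095−1)/(1.075−1)−1) = 5.4667
V_final = 20.5 + 5.4667 = 25.9667
°P = 259 − 259/1.075 = 18.0698
cells = 1.02·25.9667·18.0698

478.5959 billion cells


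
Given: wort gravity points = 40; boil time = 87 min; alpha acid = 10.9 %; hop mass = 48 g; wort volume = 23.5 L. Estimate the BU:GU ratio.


U = 1.65·0.000125^(GP/1000)·(1−e^(−0.04t))/4.15;  IBU = (α/100)·m·U·1000/V;  BU:GU = IBU/GP
U = 1.65·0.000125^(40/1000)·(1−e^(−0.04·87))/4.15 = 0.2690
IBU = (10.9/100)·48·0.2690·1000/23.5 = 59.8856
BU:GU = 59.8856/40

1.4971


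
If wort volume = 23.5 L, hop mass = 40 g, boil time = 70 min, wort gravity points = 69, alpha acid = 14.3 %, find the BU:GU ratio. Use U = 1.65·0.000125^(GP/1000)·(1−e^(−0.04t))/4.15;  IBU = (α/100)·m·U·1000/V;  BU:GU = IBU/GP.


U = 1.65·0.000125^(69/1000)·(1−e^(−0.04·70))/4.15 = 0.2009
IBU = (14.3/100)·40·0.2009·1000/23.5 = 48.8882
BU:GU = 48.8882/69

0.7085


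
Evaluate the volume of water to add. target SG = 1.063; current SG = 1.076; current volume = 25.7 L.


V_water = V·((SG_curr − 1)/(SG_target − 1) − 1)
V_water = 25.7·((1.076 − 1)/(1.063 − 1) − 1)

5.3032 L


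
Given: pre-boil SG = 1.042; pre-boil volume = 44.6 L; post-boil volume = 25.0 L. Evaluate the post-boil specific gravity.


SG_post = 1 + (SG_pre − 1)·V_pre/V_post
pts_pre = (1.042 − 1)·1000 = 42.0000
pts_post = 42.0000·44.6/25.0 = 74.9280
SG_post = 1 + 74.9280/1000

1.0749


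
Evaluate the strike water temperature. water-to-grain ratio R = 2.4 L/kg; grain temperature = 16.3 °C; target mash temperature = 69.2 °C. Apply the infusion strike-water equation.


T_strike = (0.41/R)·(T_mash − T_grain) + T_mash
T_strike = (0.41/2.4)·(69.2 − 16.3) + 69.2

78.2371 °C


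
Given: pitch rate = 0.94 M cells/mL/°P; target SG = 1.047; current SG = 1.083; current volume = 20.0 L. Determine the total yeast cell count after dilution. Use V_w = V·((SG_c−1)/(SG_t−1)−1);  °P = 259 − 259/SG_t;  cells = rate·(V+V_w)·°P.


V_w = 20.0·((1.083−1)/(1.047−1)−1) = 15.3191
V_final = 20.0 + 15.3191 = 35.3191
°P = 259 − 259/1.047 = 11.6266
cells = 0.94·35.3191·11.6266

386.0015 billion cells


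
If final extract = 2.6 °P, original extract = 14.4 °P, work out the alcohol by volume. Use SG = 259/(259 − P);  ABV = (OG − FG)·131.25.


OG = 259/(259 − 14.4) = 1.0589
FG = 259/(259 − 2.6) = 1.0101
ABV = (1.0589 − 1.0101)·131.25

6.3960 % ABV


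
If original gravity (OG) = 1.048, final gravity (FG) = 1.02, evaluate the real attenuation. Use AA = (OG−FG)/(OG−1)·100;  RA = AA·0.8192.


AA = (1.048 − 1.02)/(1.048 − 1)·100 = 58.3333
RA = 58.3333·0.8192

47.7867 %


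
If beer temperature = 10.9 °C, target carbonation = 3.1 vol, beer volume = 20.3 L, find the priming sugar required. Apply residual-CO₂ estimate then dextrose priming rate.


residual = 14.695·(0.01821 + 0.09011·e^(−0.04·T));  sugar = (target − residual)·4.0·V
residual = 14.695·(0.01821 + 0.09011·e^(−0.04·10.9)) = 1.1238
sugar = (3.1 − 1.1238)·4.0·20.3

160.4654 g


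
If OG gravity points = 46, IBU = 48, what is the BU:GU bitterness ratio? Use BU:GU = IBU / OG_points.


BU:GU = 48 / 46

1.0435


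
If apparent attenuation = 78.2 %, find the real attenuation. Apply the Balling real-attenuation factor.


RA = AA · 0.8192
RA = 78.2 · 0.8192

64.0614 %


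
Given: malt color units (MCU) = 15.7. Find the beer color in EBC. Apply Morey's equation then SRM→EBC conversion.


SRM = 1.4922·MCU^0.6859;  EBC = SRM·1.97
SRM = 1.4922·15.7^0.6859 = 9.8649
EBC = 9.8649·1.97

19.4339 EBC


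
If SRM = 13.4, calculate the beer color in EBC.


EBC = SRM · 1.97
EBC = 13.4 · 1.97

26.3980 EBC


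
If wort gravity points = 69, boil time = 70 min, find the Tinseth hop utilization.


U = 1.65·0.000125^(GP/1000) · (1 − e^(−0.04·t))/4.15
bigness = 1.65·0.000125^(69/1000) = 0.8875
boil_factor = (1 − e^(−0.04·70))/4.15 = 0.2263
U = 0.8875 · 0.2263

0.2009


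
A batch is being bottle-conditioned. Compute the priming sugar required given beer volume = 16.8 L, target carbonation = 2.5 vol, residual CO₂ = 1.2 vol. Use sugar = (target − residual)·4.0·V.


sugar = (2.5 − 1.2)·4.0·16.8

87.3600 g


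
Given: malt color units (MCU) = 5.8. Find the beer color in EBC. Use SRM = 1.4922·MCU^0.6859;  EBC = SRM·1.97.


SRM = 1.4922·5.8^0.6859 = 4.9827
EBC = 4.9827·1.97

9.8159 EBC


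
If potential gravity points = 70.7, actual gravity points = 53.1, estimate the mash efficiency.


efficiency = actual / potential × 100
efficiency = 53.1 / 70.7 × 100

75.1061 %


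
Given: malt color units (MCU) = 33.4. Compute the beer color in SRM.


SRM = 1.4922 · MCU^0.6859
SRM = 1.4922 · 33.4^0.6859

16.5564 SRM


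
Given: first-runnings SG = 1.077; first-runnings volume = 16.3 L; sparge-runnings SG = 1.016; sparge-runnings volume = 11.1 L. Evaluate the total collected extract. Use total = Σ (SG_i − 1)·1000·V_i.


first = (1.077 − 1)·1000·16.3 = 1255.1000
sparge = (1.016 − 1)·1000·11.1 = 177.6000
total = 1255.1000 + 177.6000

1432.7000 gravity·L


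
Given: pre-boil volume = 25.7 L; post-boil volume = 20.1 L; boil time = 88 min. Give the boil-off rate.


rate = (V_pre − V_post) / (t_min/60)
rate = (25.7 − 20.1) / (88/60)

3.8182 L/hr


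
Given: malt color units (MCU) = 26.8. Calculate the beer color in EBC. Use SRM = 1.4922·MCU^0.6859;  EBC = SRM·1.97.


SRM = 1.4922·26.8^0.6859 = 14.2359
EBC = 14.2359·1.97

28.0447 EBC


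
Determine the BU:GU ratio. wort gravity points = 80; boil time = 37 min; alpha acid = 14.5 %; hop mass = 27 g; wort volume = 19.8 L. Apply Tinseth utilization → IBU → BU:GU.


U = 1.65·0.000125^(GP/1000)·(1−e^(−0.04t))/4.15;  IBU = (α/100)·m·U·1000/V;  BU:GU = IBU/GP
U = 1.65·0.000125^(80/1000)·(1−e^(−0.04·37))/4.15 = 0.1496
IBU = (14.5/100)·27·0.1496·1000/19.8 = 29.5853
BU:GU = 29.5853/80

0.3698


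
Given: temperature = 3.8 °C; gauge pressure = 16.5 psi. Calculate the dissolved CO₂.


vols = (P + 14.695)·(0.01821 + 0.09011·e^(−0.04·T))
vols = (16.5 + 14.695)·(0.01821 + 0.09011·e^(−0.04·3.8))

2.9827 volumes


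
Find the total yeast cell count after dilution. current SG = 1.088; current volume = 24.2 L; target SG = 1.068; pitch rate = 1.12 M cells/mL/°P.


V_w = V·((SG_c−1)/(SG_t−1)−1);  °P = 259 − 259/SG_t;  cells = rate·(V+V_w)·°P
V_w = 24.2·((1.088−1)/(1.068−1)−1) = 7.1176
V_final = 24.2 + 7.1176 = 31.3176
°P = 259 − 259/1.068 = 16.4906
cells = 1.12·31.3176·16.4906

578.4217 billion cells


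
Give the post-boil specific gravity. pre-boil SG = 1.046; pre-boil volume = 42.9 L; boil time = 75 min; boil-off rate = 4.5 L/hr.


V_post = V_pre − rate·(t/60);  SG_post = 1 + (SG_pre−1)·V_pre/V_post
V_post = 42.9 − 4.5·(75/60) = 37.2750
SG_post = 1 + (1.046 − 1)·42.9/37.2750

1.0529


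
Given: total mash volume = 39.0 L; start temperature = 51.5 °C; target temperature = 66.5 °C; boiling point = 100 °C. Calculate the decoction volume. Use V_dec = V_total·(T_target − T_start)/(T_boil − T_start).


V_dec = 39.0·(66.5 − 51.5)/(100 − 51.5)

12.0619 L


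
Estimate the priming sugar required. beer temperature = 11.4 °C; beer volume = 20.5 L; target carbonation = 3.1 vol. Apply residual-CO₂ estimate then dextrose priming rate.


residual = 14.695·(0.01821 + 0.09011·e^(−0.04·T));  sugar = (target − residual)·4.0·V
residual = 14.695·(0.01821 + 0.09011·e^(−0.04·11.4)) = 1.1069
sugar = (3.1 − 1.1069)·4.0·20.5

163.4366 g


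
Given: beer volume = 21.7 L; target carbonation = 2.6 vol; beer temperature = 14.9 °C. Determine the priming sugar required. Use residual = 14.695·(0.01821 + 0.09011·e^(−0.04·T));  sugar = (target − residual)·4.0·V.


residual = 14.695·(0.01821 + 0.09011·e^(−0.04·14.9)) = 0.9972
sugar = (2.6 − 0.9972)·4.0·21.7

139.1207 g


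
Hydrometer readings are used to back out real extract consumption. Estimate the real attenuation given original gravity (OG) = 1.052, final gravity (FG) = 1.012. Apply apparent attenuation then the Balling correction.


AA = (OG−FG)/(OG−1)·100;  RA = AA·0.8192
AA = (1.052 − 1.012)/(1.052 − 1)·100 = 76.9231
RA = 76.9231·0.8192

63.0154 %


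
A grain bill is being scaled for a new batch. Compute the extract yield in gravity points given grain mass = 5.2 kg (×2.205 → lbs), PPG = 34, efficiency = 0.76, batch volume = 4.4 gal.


points = lbs × PPG × eff / vol
lbs = 5.2 × 2.205 = 11.4660
points = 11.4660 × 34 × 0.76 / 4.4

67.3367 points


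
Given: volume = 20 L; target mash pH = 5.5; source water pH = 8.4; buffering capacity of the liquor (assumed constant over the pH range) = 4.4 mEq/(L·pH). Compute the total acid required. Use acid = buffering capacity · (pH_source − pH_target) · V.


acid = 4.4 · (8.4 − 5.5) · 20

255.2000 mEq


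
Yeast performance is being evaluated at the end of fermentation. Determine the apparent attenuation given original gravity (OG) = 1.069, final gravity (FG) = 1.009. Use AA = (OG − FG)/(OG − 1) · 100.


AA = (1.069 − 1.009)/(1.069 − 1) · 100

86.9565 %


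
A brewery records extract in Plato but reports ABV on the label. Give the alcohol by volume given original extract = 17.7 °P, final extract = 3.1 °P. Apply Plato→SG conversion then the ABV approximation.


SG = 259/(259 − P);  ABV = (OG − FG)·131.25
OG = 259/(259 − 17.7) = 1.0734
FG = 259/(259 − 3.1) = 1.0121
ABV = (1.0734 − 1.0121)·131.25

8.0376 % ABV


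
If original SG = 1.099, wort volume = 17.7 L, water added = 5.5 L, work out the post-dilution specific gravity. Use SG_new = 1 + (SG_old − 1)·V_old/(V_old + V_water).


pts = (1.099 − 1)·1000·17.7/(17.7 + 5.5) = 75.5302
SG_new = 1 + 75.5302/1000

1.0755


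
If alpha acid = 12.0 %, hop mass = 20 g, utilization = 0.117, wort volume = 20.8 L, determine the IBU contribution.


IBU = (α/100)·mass·U·1000 / V
IBU = (12.0/100)·20·0.117·1000 / 20.8

13.5000 IBU


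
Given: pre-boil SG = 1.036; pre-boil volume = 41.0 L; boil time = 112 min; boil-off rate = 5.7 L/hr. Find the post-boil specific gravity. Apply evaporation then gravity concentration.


V_post = V_pre − rate·(t/60);  SG_post = 1 + (SG_pre−1)·V_pre/V_post
V_post = 41.0 − 5.7·(112/60) = 30.3600
SG_post = 1 + (1.036 − 1)·41.0/30.3600

1.0486


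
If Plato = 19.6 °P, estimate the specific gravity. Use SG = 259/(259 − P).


SG = 259/(259 − 19.6)

1.0819


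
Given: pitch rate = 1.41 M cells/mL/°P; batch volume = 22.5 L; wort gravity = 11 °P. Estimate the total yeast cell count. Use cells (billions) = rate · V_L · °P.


cells = 1.41 · 22.5 · 11

348.9750 billion cells


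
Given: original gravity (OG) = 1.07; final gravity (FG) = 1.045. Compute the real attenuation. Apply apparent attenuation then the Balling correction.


AA = (OG−FG)/(OG−1)·100;  RA = AA·0.8192
AA = (1.07 − 1.045)/(1.07 − 1)·100 = 35.7143
RA = 35.7143·0.8192

29.2571 %


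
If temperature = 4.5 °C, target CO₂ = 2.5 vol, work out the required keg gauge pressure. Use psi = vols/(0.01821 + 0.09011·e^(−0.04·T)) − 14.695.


psi = 2.5/(0.01821 + 0.09011·e^(−0.04·4.5)) − 14.695

12.0498 psi


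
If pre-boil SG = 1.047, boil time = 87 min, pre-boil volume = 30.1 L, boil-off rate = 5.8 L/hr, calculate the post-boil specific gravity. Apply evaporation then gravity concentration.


V_post = V_pre − rate·(t/60);  SG_post = 1 + (SG_pre−1)·V_pre/V_post
V_post = 30.1 − 5.8·(87/60) = 21.6900
SG_post = 1 + (1.047 − 1)·30.1/21.6900

1.0652


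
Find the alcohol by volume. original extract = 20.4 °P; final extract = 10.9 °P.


SG = 259/(259 − P);  ABV = (OG − FG)·131.25
OG = 259/(259 − 20.4) = 1.0855
FG = 259/(259 − 10.9) = 1.0439
ABV = (1.0855 − 1.0439)·131.25

5.4554 % ABV


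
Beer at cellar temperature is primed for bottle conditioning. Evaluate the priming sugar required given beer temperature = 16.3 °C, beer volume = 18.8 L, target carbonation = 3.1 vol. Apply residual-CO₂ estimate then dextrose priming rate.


residual = 14.695·(0.01821 + 0.09011·e^(−0.04·T));  sugar = (target − residual)·4.0·V
residual = 14.695·(0.01821 + 0.09011·e^(−0.04·16.3)) = 0.9575
sugar = (3.1 − 0.9575)·4.0·18.8

161.1167 g


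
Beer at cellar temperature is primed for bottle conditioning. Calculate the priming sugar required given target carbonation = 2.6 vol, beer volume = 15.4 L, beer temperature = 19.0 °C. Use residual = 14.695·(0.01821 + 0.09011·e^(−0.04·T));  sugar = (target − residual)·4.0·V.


residual = 14.695·(0.01821 + 0.09011·e^(−0.04·19.0)) = 0.8869
sugar = (2.6 − 0.8869)·4.0·15.4

105.5292 g


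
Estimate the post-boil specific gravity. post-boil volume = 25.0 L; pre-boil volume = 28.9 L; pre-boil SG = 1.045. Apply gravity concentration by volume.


SG_post = 1 + (SG_pre − 1)·V_pre/V_post
pts_pre = (1.045 − 1)·1000 = 45.0000
pts_post = 45.0000·28.9/25.0 = 52.0200
SG_post = 1 + 52.0200/1000

1.0520


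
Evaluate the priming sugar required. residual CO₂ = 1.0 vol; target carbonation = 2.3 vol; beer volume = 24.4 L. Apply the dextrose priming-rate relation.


sugar = (target − residual)·4.0·V
sugar = (2.3 − 1.0)·4.0·24.4

126.8800 g


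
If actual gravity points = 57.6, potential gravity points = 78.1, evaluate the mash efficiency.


efficiency = actual / potential × 100
efficiency = 57.6 / 78.1 × 100

73.7516 %


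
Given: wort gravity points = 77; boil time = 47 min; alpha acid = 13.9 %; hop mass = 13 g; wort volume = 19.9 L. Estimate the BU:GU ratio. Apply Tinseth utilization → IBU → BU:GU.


U = 1.65·0.000125^(GP/1000)·(1−e^(−0.04t))/4.15;  IBU = (α/100)·m·U·1000/V;  BU:GU = IBU/GP
U = 1.65·0.000125^(77/1000)·(1−e^(−0.04·47))/4.15 = 0.1687
IBU = (13.9/100)·13·0.1687·1000/19.9 = 15.3143
BU:GU = 15.3143/77

0.1989


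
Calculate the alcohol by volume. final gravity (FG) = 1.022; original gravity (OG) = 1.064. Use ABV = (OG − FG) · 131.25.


ABV = (1.064 − 1.022) · 131.25

5.5125 % ABV


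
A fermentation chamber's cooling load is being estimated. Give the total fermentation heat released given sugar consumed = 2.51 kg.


Q = m_sugar · 590 kJ/kg
Q = 2.51 · 590

1480.9000 kJ


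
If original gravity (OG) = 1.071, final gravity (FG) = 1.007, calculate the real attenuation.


AA = (OG−FG)/(OG−1)·100;  RA = AA·0.8192
AA = (1.071 − 1.007)/(1.071 − 1)·100 = 90.1408
RA = 90.1408·0.8192

73.8434 %


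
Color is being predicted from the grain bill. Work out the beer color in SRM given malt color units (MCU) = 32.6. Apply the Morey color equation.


SRM = 1.4922 · MCU^0.6859
SRM = 1.4922 · 32.6^0.6859

16.2833 SRM


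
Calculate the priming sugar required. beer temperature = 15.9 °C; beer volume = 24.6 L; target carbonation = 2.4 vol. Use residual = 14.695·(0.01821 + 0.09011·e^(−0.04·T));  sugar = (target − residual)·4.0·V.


residual = 14.695·(0.01821 + 0.09011·e^(−0.04·15.9)) = 0.9686
sugar = (2.4 − 0.9686)·4.0·24.6

140.8481 g


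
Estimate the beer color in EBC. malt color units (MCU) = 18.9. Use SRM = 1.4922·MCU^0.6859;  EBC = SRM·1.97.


SRM = 1.4922·18.9^0.6859 = 11.2035
EBC = 11.2035·1.97

22.0708 EBC


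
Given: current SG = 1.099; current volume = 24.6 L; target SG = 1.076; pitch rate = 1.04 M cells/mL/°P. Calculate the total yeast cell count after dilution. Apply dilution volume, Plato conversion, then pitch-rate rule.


V_w = V·((SG_c−1)/(SG_t−1)−1);  °P = 259 − 259/SG_t;  cells = rate·(V+V_w)·°P
V_w = 24.6·((1.099−1)/(1.076−1)−1) = 7.4447
V_final = 24.6 + 7.4447 = 32.0447
°P = 259 − 259/1.076 = 18.2937
cells = 1.04·32.0447·18.2937

609.6648 billion cells


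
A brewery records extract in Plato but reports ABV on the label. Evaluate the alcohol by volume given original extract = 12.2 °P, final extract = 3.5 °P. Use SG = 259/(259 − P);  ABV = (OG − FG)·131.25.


OG = 259/(259 − 12.2) = 1.0494
FG = 259/(259 − 3.5) = 1.0137
ABV = (1.0494 − 1.0137)·131.25

4.6901 % ABV


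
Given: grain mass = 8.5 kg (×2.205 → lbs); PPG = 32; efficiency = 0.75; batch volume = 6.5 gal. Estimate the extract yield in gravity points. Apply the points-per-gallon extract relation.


points = lbs × PPG × eff / vol
lbs = 8.5 × 2.205 = 18.7425
points = 18.7425 × 32 × 0.75 / 6.5

69.2031 points


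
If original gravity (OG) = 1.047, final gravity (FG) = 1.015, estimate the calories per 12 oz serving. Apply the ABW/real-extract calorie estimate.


ABW = (OG−FG)·131.25·0.79/FG;  °P = 259 − 259/SG (for OG→OE and FG→AE);  RE = 0.1808·OE + 0.8192·AE;  Cal = (6.9·ABW + 4·(RE−0.1))·FG·3.55
ABW = (1.047 − 1.015)·131.25·0.79/1.015 = 3.2690
OE = 259 − 259/1.047 = 11.6266 °P
AE = 259 − 259/1.015 = 3.8276 °P
RE = 0.1808·11.6266 + 0.8192·3.8276 = 5.2376 °P
Cal = (6.9·3.2690 + 4·(5.2376−0.1))·1.015·3.55

155.3232 kcal


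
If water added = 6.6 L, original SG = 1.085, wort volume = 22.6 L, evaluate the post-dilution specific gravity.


SG_new = 1 + (SG_old − 1)·V_old/(V_old + V_water)
pts = (1.085 − 1)·1000·22.6/(22.6 + 6.6) = 65.7877
SG_new = 1 + 65.7877/1000

1.0658


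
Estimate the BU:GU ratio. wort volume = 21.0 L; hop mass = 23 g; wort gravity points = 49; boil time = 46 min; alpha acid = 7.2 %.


U = 1.65·0.000125^(GP/1000)·(1−e^(−0.04t))/4.15;  IBU = (α/100)·m·U·1000/V;  BU:GU = IBU/GP
U = 1.65·0.000125^(49/1000)·(1−e^(−0.04·46))/4.15 = 0.2153
IBU = (7.2/100)·23·0.2153·1000/21.0 = 16.9791
BU:GU = 16.9791/49

0.3465


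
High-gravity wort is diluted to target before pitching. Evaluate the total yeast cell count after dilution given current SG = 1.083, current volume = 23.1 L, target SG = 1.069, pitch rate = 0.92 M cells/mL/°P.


V_w = V·((SG_c−1)/(SG_t−1)−1);  °P = 259 − 259/SG_t;  cells = rate·(V+V_w)·°P
V_w = 23.1·((1.083−1)/(1.069−1)−1) = 4.6870
V_final = 23.1 + 4.6870 = 27.7870
°P = 259 − 259/1.069 = 16.7175
cells = 0.92·27.7870·16.7175

427.3660 billion cells


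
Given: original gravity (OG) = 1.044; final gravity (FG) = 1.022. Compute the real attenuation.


AA = (OG−FG)/(OG−1)·100;  RA = AA·0.8192
AA = (1.044 − 1.022)/(1.044 − 1)·100 = 50.0000
RA = 50.0000·0.8192

40.9600 %


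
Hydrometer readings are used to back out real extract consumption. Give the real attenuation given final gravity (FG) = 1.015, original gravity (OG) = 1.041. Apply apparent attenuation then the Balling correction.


AA = (OG−FG)/(OG−1)·100;  RA = AA·0.8192
AA = (1.041 − 1.015)/(1.041 − 1)·100 = 63.4146
RA = 63.4146·0.8192

51.9493 %


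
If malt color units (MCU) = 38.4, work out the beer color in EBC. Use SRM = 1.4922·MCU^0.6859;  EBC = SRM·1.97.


SRM = 1.4922·38.4^0.6859 = 18.2188
EBC = 18.2188·1.97

35.8910 EBC


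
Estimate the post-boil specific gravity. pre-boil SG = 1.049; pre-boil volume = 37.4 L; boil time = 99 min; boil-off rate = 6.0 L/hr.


V_post = V_pre − rate·(t/60);  SG_post = 1 + (SG_pre−1)·V_pre/V_post
V_post = 37.4 − 6.0·(99/60) = 27.5000
SG_post = 1 + (1.049 − 1)·37.4/27.5000

1.0666


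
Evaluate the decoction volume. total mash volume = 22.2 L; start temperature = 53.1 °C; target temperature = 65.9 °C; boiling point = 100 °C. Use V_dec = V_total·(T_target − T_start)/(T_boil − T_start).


V_dec = 22.2·(65.9 − 53.1)/(100 − 53.1)

6.0588 L


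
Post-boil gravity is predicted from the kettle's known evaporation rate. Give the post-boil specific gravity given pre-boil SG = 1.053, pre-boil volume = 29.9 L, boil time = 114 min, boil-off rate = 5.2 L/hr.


V_post = V_pre − rate·(t/60);  SG_post = 1 + (SG_pre−1)·V_pre/V_post
V_post = 29.9 − 5.2·(114/60) = 20.0200
SG_post = 1 + (1.053 − 1)·29.9/20.0200

1.0792


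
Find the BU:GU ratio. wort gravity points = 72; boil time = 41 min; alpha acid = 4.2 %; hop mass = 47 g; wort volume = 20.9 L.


U = 1.65·0.000125^(GP/1000)·(1−e^(−0.04t))/4.15;  IBU = (α/100)·m·U·1000/V;  BU:GU = IBU/GP
U = 1.65·0.000125^(72/1000)·(1−e^(−0.04·41))/4.15 = 0.1678
IBU = (4.2/100)·47·0.1678·1000/20.9 = 15.8475
BU:GU = 15.8475/72

0.2201


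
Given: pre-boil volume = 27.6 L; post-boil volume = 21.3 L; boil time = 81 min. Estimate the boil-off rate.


rate = (V_pre − V_post) / (t_min/60)
rate = (27.6 − 21.3) / (81/60)

4.6667 L/hr


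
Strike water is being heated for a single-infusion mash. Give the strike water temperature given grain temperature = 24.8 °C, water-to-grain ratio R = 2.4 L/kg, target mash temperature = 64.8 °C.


T_strike = (0.41/R)·(T_mash − T_grain) + T_mash
T_strike = (0.41/2.4)·(64.8 − 24.8) + 64.8

71.6333 °C


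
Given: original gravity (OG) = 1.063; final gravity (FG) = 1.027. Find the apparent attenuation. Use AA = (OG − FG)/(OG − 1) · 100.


AA = (1.063 − 1.027)/(1.063 − 1) · 100

57.1429 %


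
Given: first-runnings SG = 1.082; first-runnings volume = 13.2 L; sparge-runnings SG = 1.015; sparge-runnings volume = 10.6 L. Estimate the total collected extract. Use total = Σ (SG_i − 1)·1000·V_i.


first = (1.082 − 1)·1000·13.2 = 1082.4000
sparge = (1.015 − 1)·1000·10.6 = 159.0000
total = 1082.4000 + 159.0000

1241.4000 gravity·L


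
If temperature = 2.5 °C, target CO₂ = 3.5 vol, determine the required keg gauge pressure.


psi = vols/(0.01821 + 0.09011·e^(−0.04·T)) − 14.695
psi = 3.5/(0.01821 + 0.09011·e^(−0.04·2.5)) − 14.695

20.3945 psi


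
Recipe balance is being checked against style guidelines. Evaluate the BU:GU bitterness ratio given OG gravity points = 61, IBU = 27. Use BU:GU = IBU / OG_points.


BU:GU = 27 / 61

0.4426


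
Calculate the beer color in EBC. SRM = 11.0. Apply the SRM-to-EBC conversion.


EBC = SRM · 1.97
EBC = 11.0 · 1.97

21.6700 EBC


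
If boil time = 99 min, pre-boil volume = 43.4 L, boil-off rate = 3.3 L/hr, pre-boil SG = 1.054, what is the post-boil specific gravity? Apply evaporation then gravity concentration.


V_post = V_pre − rate·(t/60);  SG_post = 1 + (SG_pre−1)·V_pre/V_post
V_post = 43.4 − 3.3·(99/60) = 37.9550
SG_post = 1 + (1.054 − 1)·43.4/37.9550

1.0617


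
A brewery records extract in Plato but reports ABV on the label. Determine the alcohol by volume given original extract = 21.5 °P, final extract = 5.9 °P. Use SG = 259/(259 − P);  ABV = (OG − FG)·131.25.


OG = 259/(259 − 21.5) = 1.0905
FG = 259/(259 − 5.9) = 1.0233
ABV = (1.0905 − 1.0233)·131.25

8.8220 % ABV


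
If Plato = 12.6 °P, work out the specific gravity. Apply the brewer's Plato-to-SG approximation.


SG = 259/(259 − P)
SG = 259/(259 − 12.6)

1.0511


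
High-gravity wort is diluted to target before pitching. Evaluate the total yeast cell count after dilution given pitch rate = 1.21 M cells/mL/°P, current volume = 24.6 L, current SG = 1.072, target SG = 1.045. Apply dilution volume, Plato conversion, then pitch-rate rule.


V_w = V·((SG_c−1)/(SG_t−1)−1);  °P = 259 − 259/SG_t;  cells = rate·(V+V_w)·°P
V_w = 24.6·((1.072−1)/(1.045−1)−1) = 14.7600
V_final = 24.6 + 14.7600 = 39.3600
°P = 259 − 259/1.045 = 11.1531
cells = 1.21·39.3600·11.1531

531.1736 billion cells


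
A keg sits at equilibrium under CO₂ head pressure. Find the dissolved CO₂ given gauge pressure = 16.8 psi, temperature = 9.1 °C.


vols = (P + 14.695)·(0.01821 + 0.09011·e^(−0.04·T))
vols = (16.8 + 14.695)·(0.01821 + 0.09011·e^(−0.04·9.1))

2.5456 volumes


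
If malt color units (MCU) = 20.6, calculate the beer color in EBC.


SRM = 1.4922·MCU^0.6859;  EBC = SRM·1.97
SRM = 1.4922·20.6^0.6859 = 11.8853
EBC = 11.8853·1.97

23.4140 EBC


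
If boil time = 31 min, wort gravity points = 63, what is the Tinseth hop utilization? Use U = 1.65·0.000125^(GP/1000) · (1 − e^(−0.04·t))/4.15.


bigness = 1.65·0.000125^(63/1000) = 0.9367
boil_factor = (1 − e^(−0.04·31))/4.15 = 0.1712
U = 0.9367 · 0.1712

0.1604


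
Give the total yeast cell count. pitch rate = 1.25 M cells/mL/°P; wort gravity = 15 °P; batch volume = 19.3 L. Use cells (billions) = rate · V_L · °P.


cells = 1.25 · 19.3 · 15

361.8750 billion cells


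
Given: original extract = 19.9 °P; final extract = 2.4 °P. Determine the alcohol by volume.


SG = 259/(259 − P);  ABV = (OG − FG)·131.25
OG = 259/(259 − 19.9) = 1.0832
FG = 259/(259 − 2.4) = 1.0094
ABV = (1.0832 − 1.0094)·131.25

9.6962 % ABV


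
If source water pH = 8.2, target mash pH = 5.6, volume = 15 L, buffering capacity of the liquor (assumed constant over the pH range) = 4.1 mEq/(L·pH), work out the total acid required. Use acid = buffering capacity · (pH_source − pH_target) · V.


acid = 4.1 · (8.2 − 5.6) · 15

159.9000 mEq


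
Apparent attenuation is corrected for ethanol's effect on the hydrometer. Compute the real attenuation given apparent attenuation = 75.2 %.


RA = AA · 0.8192
RA = 75.2 · 0.8192

61.6038 %


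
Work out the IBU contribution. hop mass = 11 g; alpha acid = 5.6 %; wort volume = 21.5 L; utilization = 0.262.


IBU = (α/100)·mass·U·1000 / V
IBU = (5.6/100)·11·0.262·1000 / 21.5

7.5066 IBU


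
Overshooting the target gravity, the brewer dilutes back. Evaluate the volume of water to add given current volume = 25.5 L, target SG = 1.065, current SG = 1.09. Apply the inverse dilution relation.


V_water = V·((SG_curr − 1)/(SG_target − 1) − 1)
V_water = 25.5·((1.09 − 1)/(1.065 − 1) − 1)

9.8077 L


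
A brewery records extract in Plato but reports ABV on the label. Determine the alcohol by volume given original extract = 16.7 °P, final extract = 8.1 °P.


SG = 259/(259 − P);  ABV = (OG − FG)·131.25
OG = 259/(259 − 16.7) = 1.0689
FG = 259/(259 − 8.1) = 1.0323
ABV = (1.0689 − 1.0323)·131.25

4.8089 % ABV


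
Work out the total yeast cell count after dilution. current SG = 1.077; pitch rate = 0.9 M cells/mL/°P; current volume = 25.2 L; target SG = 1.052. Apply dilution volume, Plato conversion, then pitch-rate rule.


V_w = V·((SG_c−1)/(SG_t−1)−1);  °P = 259 − 259/SG_t;  cells = rate·(V+V_w)·°P
V_w = 25.2·((1.077−1)/(1.052−1)−1) = 12.1154
V_final = 25.2 + 12.1154 = 37.3154
°P = 259 − 259/1.052 = 12.8023
cells = 0.9·37.3154·12.8023

429.9498 billion cells


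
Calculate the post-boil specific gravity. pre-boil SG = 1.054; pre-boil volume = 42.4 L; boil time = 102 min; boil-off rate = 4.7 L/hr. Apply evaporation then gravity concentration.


V_post = V_pre − rate·(t/60);  SG_post = 1 + (SG_pre−1)·V_pre/V_post
V_post = 42.4 − 4.7·(102/60) = 34.4100
SG_post = 1 + (1.054 − 1)·42.4/34.4100

1.0665


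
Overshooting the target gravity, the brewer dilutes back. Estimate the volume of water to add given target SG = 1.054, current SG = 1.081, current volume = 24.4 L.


V_water = V·((SG_curr − 1)/(SG_target − 1) − 1)
V_water = 24.4·((1.081 − 1)/(1.054 − 1) − 1)

12.2000 L


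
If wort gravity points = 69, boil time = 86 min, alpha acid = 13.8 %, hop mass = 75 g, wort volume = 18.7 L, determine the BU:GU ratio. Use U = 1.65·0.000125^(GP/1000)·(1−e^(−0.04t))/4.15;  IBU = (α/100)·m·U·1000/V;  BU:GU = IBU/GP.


U = 1.65·0.000125^(69/1000)·(1−e^(−0.04·86))/4.15 = 0.2070
IBU = (13.8/100)·75·0.2070·1000/18.7 = 114.5692
BU:GU = 114.5692/69

1.6604


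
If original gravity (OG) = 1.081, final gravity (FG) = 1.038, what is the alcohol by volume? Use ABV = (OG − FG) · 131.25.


ABV = (1.081 − 1.038) · 131.25

5.6437 % ABV


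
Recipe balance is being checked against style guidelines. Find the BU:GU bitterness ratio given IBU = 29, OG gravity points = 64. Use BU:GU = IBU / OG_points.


BU:GU = 29 / 64

0.4531


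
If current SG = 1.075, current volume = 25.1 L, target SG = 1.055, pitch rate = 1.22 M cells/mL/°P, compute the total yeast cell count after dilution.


V_w = V·((SG_c−1)/(SG_t−1)−1);  °P = 259 − 259/SG_t;  cells = rate·(V+V_w)·°P
V_w = 25.1·((1.075−1)/(1.055−1)−1) = 9.1273
V_final = 25.1 + 9.1273 = 34.2273
°P = 259 − 259/1.055 = 13.5024
cells = 1.22·34.2273·13.5024

563.8221 billion cells


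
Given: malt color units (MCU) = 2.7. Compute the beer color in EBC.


SRM = 1.4922·MCU^0.6859;  EBC = SRM·1.97
SRM = 1.4922·2.7^0.6859 = 2.9492
EBC = 2.9492·1.97

5.8099 EBC


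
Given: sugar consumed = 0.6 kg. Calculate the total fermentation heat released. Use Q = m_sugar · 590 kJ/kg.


Q = 0.6 · 590

354.0000 kJ


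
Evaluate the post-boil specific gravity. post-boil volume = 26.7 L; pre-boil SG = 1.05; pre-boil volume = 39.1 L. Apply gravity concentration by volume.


SG_post = 1 + (SG_pre − 1)·V_pre/V_post
pts_pre = (1.05 − 1)·1000 = 50.0000
pts_post = 50.0000·39.1/26.7 = 73.2210
SG_post = 1 + 73.2210/1000

1.0732


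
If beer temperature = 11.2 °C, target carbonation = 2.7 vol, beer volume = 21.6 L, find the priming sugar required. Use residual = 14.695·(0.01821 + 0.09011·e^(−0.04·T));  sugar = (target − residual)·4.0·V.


residual = 14.695·(0.01821 + 0.09011·e^(−0.04·11.2)) = 1.1136
sugar = (2.7 − 1.1136)·4.0·21.6

137.0639 g


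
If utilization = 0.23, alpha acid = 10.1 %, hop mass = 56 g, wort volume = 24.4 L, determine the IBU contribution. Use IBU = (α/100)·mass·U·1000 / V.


IBU = (10.1/100)·56·0.23·1000 / 24.4

53.3148 IBU


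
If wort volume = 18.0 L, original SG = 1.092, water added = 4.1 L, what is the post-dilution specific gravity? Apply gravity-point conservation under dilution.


SG_new = 1 + (SG_old − 1)·V_old/(V_old + V_water)
pts = (1.092 − 1)·1000·18.0/(18.0 + 4.1) = 74.9321
SG_new = 1 + 74.9321/1000

1.0749


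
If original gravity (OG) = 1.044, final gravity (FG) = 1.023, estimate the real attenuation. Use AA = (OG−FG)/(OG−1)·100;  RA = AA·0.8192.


AA = (1.044 − 1.023)/(1.044 − 1)·100 = 47.7273
RA = 47.7273·0.8192

39.0982 %


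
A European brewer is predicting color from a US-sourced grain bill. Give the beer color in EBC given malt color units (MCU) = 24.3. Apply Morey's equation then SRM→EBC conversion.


SRM = 1.4922·MCU^0.6859;  EBC = SRM·1.97
SRM = 1.4922·24.3^0.6859 = 13.3111
EBC = 13.3111·1.97

26.2229 EBC


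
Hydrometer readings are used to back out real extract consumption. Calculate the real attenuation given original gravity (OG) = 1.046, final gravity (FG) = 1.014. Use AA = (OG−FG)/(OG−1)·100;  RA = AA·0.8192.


AA = (1.046 − 1.014)/(1.046 − 1)·100 = 69.5652
RA = 69.5652·0.8192

56.9878 %


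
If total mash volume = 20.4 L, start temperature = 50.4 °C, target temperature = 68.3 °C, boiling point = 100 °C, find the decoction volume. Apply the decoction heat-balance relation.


V_dec = V_total·(T_target − T_start)/(T_boil − T_start)
V_dec = 20.4·(68.3 − 50.4)/(100 − 50.4)

7.3621 L


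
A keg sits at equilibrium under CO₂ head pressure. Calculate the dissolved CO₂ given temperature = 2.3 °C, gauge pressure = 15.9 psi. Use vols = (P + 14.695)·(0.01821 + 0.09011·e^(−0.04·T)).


vols = (15.9 + 14.695)·(0.01821 + 0.09011·e^(−0.04·2.3))

3.0717 volumes


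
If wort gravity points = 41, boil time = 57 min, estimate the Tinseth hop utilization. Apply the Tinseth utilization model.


U = 1.65·0.000125^(GP/1000) · (1 − e^(−0.04·t))/4.15
bigness = 1.65·0.000125^(41/1000) = 1.1415
boil_factor = (1 − e^(−0.04·57))/4.15 = 0.2163
U = 1.1415 · 0.2163

0.2469


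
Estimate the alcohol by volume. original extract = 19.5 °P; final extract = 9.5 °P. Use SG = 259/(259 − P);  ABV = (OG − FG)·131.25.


OG = 259/(259 − 19.5) = 1.0814
FG = 259/(259 − 9.5) = 1.0381
ABV = (1.0814 − 1.0381)·131.25

5.6888 % ABV


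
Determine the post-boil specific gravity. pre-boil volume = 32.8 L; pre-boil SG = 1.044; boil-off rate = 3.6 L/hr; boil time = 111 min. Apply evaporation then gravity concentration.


V_post = V_pre − rate·(t/60);  SG_post = 1 + (SG_pre−1)·V_pre/V_post
V_post = 32.8 − 3.6·(111/60) = 26.1400
SG_post = 1 + (1.044 − 1)·32.8/26.1400

1.0552


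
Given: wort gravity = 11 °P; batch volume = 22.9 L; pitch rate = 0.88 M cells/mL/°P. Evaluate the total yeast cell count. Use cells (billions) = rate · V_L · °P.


cells = 0.88 · 22.9 · 11

221.6720 billion cells


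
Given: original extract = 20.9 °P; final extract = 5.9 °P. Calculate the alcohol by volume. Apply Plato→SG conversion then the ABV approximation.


SG = 259/(259 − P);  ABV = (OG − FG)·131.25
OG = 259/(259 − 20.9) = 1.0878
FG = 259/(259 − 5.9) = 1.0233
ABV = (1.0878 − 1.0233)·131.25

8.4613 % ABV


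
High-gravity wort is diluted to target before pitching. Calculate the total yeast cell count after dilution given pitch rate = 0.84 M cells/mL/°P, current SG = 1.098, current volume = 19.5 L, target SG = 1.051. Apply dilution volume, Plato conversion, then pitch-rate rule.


V_w = V·((SG_c−1)/(SG_t−1)−1);  °P = 259 − 259/SG_t;  cells = rate·(V+V_w)·°P
V_w = 19.5·((1.098−1)/(1.051−1)−1) = 17.9706
V_final = 19.5 + 17.9706 = 37.4706
°P = 259 − 259/1.051 = 12.5680
cells = 0.84·37.4706·12.5680

395.5825 billion cells


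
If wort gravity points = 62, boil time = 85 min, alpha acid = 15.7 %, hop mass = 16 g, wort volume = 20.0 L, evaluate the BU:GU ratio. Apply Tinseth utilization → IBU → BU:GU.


U = 1.65·0.000125^(GP/1000)·(1−e^(−0.04t))/4.15;  IBU = (α/100)·m·U·1000/V;  BU:GU = IBU/GP
U = 1.65·0.000125^(62/1000)·(1−e^(−0.04·85))/4.15 = 0.2201
IBU = (15.7/100)·16·0.2201·1000/20.0 = 27.6498
BU:GU = 27.6498/62

0.4460


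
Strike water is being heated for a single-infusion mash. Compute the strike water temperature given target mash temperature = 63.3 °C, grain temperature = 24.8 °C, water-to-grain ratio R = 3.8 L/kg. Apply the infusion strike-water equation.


T_strike = (0.41/R)·(T_mash − T_grain) + T_mash
T_strike = (0.41/3.8)·(63.3 − 24.8) + 63.3

67.4539 °C


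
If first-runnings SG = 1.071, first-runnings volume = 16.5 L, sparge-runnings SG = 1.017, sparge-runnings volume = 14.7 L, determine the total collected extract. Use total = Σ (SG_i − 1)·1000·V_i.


first = (1.071 − 1)·1000·16.5 = 1171.5000
sparge = (1.017 − 1)·1000·14.7 = 249.9000
total = 1171.5000 + 249.9000

1421.4000 gravity·L


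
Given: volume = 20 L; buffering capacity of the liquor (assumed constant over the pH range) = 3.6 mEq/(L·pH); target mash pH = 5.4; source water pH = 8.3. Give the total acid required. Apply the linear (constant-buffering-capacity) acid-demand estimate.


acid = buffering capacity · (pH_source − pH_target) · V
acid = 3.6 · (8.3 − 5.4) · 20

208.8000 mEq


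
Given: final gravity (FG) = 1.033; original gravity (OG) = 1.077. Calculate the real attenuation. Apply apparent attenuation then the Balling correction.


AA = (OG−FG)/(OG−1)·100;  RA = AA·0.8192
AA = (1.077 − 1.033)/(1.077 − 1)·100 = 57.1429
RA = 57.1429·0.8192

46.8114 %


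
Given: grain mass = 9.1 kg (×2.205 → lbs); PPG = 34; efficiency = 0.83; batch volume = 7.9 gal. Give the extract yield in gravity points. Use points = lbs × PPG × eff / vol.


lbs = 9.1 × 2.205 = 20.0655
points = 20.0655 × 34 × 0.83 / 7.9

71.6770 points


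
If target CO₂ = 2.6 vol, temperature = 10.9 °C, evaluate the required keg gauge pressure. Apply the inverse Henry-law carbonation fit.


psi = vols/(0.01821 + 0.09011·e^(−0.04·T)) − 14.695
psi = 2.6/(0.01821 + 0.09011·e^(−0.04·10.9)) − 14.695

19.3023 psi


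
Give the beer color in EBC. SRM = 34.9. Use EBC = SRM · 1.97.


EBC = 34.9 · 1.97

68.7530 EBC


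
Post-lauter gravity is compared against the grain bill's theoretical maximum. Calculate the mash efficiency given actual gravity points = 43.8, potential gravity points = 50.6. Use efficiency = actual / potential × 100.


efficiency = 43.8 / 50.6 × 100

86.5613 %


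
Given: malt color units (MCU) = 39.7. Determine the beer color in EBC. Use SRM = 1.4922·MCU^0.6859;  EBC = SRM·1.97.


SRM = 1.4922·39.7^0.6859 = 18.6396
EBC = 18.6396·1.97

36.7201 EBC


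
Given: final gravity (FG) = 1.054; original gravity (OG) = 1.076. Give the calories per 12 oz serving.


ABW = (OG−FG)·131.25·0.79/FG;  °P = 259 − 259/SG (for OG→OE and FG→AE);  RE = 0.1808·OE + 0.8192·AE;  Cal = (6.9·ABW + 4·(RE−0.1))·FG·3.55
ABW = (1.076 − 1.054)·131.25·0.79/1.054 = 2.1643
OE = 259 − 259/1.076 = 18.2937 °P
AE = 259 − 259/1.054 = 13.2694 °P
RE = 0.1808·18.2937 + 0.8192·13.2694 = 14.1778 °P
Cal = (6.9·2.1643 + 4·(14.1778−0.1))·1.054·3.55

266.5762 kcal


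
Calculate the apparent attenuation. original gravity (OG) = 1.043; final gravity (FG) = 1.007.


AA = (OG − FG)/(OG − 1) · 100
AA = (1.043 − 1.007)/(1.043 − 1) · 100

83.7209 %


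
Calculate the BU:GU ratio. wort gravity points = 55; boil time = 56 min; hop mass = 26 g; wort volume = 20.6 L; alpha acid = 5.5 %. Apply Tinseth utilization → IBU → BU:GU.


U = 1.65·0.000125^(GP/1000)·(1−e^(−0.04t))/4.15;  IBU = (α/100)·m·U·1000/V;  BU:GU = IBU/GP
U = 1.65·0.000125^(55/1000)·(1−e^(−0.04·56))/4.15 = 0.2167
IBU = (5.5/100)·26·0.2167·1000/20.6 = 15.0435
BU:GU = 15.0435/55

0.2735


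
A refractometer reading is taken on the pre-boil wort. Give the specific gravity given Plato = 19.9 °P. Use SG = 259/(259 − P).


SG = 259/(259 − 19.9)

1.0832
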